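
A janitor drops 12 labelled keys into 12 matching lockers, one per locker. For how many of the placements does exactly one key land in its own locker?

176214840

Choose which one of the 12 is fixed: C(12,1) = 12.
The other 11 form a derangement: !11 = 14684570.
Total: 12 × 14684570 = 176214840.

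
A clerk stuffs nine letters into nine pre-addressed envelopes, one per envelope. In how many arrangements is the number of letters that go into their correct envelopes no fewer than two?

95887

Sum C(9,i)·!(9-i) for i = 2..9:
  i=2: C(9,2)·!7 = 36·1854 = 66744
  i=3: C(9,3)·!6 = 84·265 = 22260
  i=4: C(9,4)·!5 = 126·44 = 5544
  i=5: C(9,5)·!4 = 126·9 = 1134
  i=6: C(9,6)·!3 = 84·2 = 168
  i=7: C(9,7)·!2 = 36·1 = 36
  i=8: C(9,8)·!1 = 9·0 = 0
  i=9: C(9,9)·!0 = 1·1 = 1
Total = 95887.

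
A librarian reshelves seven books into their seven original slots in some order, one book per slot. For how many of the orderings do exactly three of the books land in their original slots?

315

Pick the 3 fixed positions: C(7,3) = 35 ways.
The other 4 form a derangement: !4 = 9.
Total: 35 × 9 = 315.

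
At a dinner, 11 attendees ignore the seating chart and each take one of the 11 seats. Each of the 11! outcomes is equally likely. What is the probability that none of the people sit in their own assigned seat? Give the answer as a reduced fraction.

Favorable outcomes: !11 = 14684570.
Total outcomes: 11! = 39916800.
Probability = 14684570/39916800 = 1468457/3991680.

1468457/3991680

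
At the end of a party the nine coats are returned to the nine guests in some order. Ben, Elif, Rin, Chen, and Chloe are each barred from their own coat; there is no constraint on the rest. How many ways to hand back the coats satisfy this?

Inclusion-exclusion on the 5 forbidden self-matches:
Σ_{j=0}^{5} (-1)^j C(5,j)(9-j)!
= C(5,0)·9! - C(5,1)·8! + C(5,2)·7! - C(5,3)·6! + C(5,4)·5! - C(5,5)·4!
= 362880 - 201600 + 50400 - 7200 + 600 - 24
= 205056

205056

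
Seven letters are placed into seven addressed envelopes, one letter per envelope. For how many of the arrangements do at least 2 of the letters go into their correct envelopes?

Sum C(7,i)·!(7-i) for i = 2..7:
  i=2: C(7,2)·!5 = 21·44 = 924
  i=3: C(7,3)·!4 = 35·9 = 315
  i=4: C(7,4)·!3 = 35·2 = 70
  i=5: C(7,5)·!2 = 21·1 = 21
  i=6: C(7,6)·!1 = 7·0 = 0
  i=7: C(7,7)·!0 = 1·1 = 1
Total = 1331.

1331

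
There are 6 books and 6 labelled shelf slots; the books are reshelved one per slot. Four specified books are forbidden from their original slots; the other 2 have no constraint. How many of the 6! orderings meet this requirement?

Let A_j be the event that the j-th constrained one is fixed. By inclusion-exclusion over the 4 events:
Σ_{j=0}^{4} (-1)^j C(4,j)(6-j)!
= C(4,0)·6! - C(4,1)·5! + C(4,2)·4! - C(4,3)·3! + C(4,4)·2!
= 720 - 480 + 144 - 24 + 2
= 362

362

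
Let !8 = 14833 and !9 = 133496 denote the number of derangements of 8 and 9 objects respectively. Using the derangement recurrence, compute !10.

1334961

!10 = (10-1)·(!9 + !8) = 9·(133496 + 14833) = 9·148329 = 1334961.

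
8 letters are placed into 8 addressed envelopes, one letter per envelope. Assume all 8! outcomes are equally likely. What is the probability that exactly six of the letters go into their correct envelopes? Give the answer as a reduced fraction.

1/1440

Favorable outcomes: C(8,6)·!2 = 28·1 = 28.
Total outcomes: 8! = 40320.
Probability = 28/40320 = 1/1440.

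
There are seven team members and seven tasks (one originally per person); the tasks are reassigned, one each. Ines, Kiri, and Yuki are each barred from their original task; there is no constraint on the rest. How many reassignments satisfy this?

Inclusion-exclusion on the 3 forbidden self-matches:
Σ_{j=0}^{3} (-1)^j C(3,j)(7-j)!
= C(3,0)·7! - C(3,1)·6! + C(3,2)·5! - C(3,3)·4!
= 5040 - 2160 + 360 - 24
= 3216

3216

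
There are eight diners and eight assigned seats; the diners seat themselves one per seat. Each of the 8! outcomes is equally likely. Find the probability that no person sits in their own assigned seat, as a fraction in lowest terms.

Favorable outcomes: !8 = 14833.
Total outcomes: 8! = 40320.
Probability = 14833/40320 = 2119/5760.

2119/5760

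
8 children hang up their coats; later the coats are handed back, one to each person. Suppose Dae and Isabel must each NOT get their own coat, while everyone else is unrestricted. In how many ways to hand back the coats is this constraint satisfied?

30960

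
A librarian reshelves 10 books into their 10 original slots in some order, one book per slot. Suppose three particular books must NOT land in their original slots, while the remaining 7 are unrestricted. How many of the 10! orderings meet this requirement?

Let A_j be the event that the j-th constrained one is fixed. By inclusion-exclusion over the 3 events:
Σ_{j=0}^{3} (-1)^j C(3,j)(10-j)!
= C(3,0)·10! - C(3,1)·9! + C(3,2)·8! - C(3,3)·7!
= 3628800 - 1088640 + 120960 - 5040
= 2656080

2656080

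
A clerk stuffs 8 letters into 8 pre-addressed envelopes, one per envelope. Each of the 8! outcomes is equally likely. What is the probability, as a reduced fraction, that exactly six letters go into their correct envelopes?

Favorable outcomes: C(8,6)·!2 = 28·1 = 28.
Total outcomes: 8! = 40320.
Probability = 28/40320 = 1/1440.

1/1440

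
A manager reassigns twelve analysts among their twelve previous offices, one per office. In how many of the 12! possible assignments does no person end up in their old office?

Recurrence: !12 = 11·(!11 + !10).
!12 = 11·(14684570 + 1334961) = 11·16019531 = 176214841

176214841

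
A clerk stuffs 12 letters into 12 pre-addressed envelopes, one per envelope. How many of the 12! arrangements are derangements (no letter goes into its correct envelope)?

!12 = 12! · Σ_{k=0}^{12} (-1)^k/k!
= 12! - 12!/1! + 12!/2! - 12!/3! + 12!/4! - 12!/5! + 12!/6! - 12!/7! + 12!/8! - 12!/9! + 12!/10! - 12!/11! + 12!/12!
= 479001600 - 479001600 + 239500800 - 79833600 + 19958400 - 3991680 + 665280 - 95040 + 11880 - 1320 + 132 - 12 + 1
= 176214841

176214841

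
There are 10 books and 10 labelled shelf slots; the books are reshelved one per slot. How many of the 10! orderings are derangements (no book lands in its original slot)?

By inclusion-exclusion, !10 = Σ (-1)^k · 10!/k! for k=0..10
= 10! - 10!/1! + 10!/2! - 10!/3! + 10!/4! - 10!/5! + 10!/6! - 10!/7! + 10!/8! - 10!/9! + 10!/10!
= 3628800 - 3628800 + 1814400 - 604800 + 151200 - 30240 + 5040 - 720 + 90 - 10 + 1
= 1334961

1334961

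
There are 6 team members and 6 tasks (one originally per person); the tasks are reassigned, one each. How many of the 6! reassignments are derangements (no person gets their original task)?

265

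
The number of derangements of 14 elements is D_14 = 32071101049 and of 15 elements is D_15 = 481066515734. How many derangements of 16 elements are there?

7697064251745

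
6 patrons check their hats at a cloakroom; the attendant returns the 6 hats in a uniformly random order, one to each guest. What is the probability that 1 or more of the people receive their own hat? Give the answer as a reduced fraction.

91/144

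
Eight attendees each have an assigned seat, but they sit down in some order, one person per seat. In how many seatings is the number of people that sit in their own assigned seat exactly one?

Pick the single fixed position: C(8,1) = 8 ways.
The remaining 7 must be deranged: !7 = 1854.
Total: 8 × 1854 = 14832.

14832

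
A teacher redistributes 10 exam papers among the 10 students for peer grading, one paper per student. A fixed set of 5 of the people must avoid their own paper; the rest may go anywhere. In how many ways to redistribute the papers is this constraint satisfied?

Let A_j be the event that the j-th constrained one is fixed. By inclusion-exclusion over the 5 events:
Σ_{j=0}^{5} (-1)^j C(5,j)(10-j)!
= C(5,0)·10! - C(5,1)·9! + C(5,2)·8! - C(5,3)·7! + C(5,4)·6! - C(5,5)·5!
= 3628800 - 1814400 + 403200 - 50400 + 3600 - 120
= 2170680

2170680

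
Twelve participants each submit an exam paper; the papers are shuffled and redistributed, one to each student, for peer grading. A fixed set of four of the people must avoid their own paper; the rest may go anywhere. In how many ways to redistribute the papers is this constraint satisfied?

Inclusion-exclusion on the 4 forbidden self-matches:
Σ_{j=0}^{4} (-1)^j C(4,j)(12-j)!
= C(4,0)·12! - C(4,1)·11! + C(4,2)·10! - C(4,3)·9! + C(4,4)·8!
= 479001600 - 159667200 + 21772800 - 1451520 + 40320
= 339696000

339696000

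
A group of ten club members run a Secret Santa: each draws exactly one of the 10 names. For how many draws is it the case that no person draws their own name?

1334961

Use !n = (n-1)(!(n-1) + !(n-2)).
!10 = 9·(133496 + 14833) = 9·148329 = 1334961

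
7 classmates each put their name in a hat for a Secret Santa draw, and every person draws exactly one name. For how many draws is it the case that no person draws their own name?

The number of derangements of 7 is !7 = Σ_{k=0}^{7} (-1)^k·7!/k!
= 7! - 7!/1! + 7!/2! - 7!/3! + 7!/4! - 7!/5! + 7!/6! - 7!/7!
= 5040 - 5040 + 2520 - 840 + 210 - 42 + 7 - 1
= 1854

1854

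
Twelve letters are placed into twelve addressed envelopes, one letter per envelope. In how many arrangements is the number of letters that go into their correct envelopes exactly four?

7342335

Choose which 4 of the 12 are fixed: C(12,4) = 495.
The other 8 form a derangement: !8 = 14833.
Total: 495 × 14833 = 7342335.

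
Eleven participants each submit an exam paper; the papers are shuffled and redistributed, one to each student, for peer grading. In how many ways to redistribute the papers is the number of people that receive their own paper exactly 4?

Pick the 4 fixed positions: C(11,4) = 330 ways.
The other 7 form a derangement: !7 = 1854.
Total: 330 × 1854 = 611820.

611820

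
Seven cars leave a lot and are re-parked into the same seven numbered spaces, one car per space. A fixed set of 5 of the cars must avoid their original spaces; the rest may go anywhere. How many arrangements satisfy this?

Inclusion-exclusion on the 5 forbidden self-matches:
Σ_{j=0}^{5} (-1)^j C(5,j)(7-j)!
= C(5,0)·7! - C(5,1)·6! + C(5,2)·5! - C(5,3)·4! + C(5,4)·3! - C(5,5)·2!
= 5040 - 3600 + 1200 - 240 + 30 - 2
= 2428

2428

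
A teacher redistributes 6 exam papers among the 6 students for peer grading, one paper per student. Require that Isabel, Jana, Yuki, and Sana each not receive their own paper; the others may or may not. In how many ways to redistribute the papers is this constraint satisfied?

Let A_j be the event that the j-th constrained one is fixed. By inclusion-exclusion over the 4 events:
Σ_{j=0}^{4} (-1)^j C(4,j)(6-j)!
= C(4,0)·6! - C(4,1)·5! + C(4,2)·4! - C(4,3)·3! + C(4,4)·2!
= 720 - 480 + 144 - 24 + 2
= 362

362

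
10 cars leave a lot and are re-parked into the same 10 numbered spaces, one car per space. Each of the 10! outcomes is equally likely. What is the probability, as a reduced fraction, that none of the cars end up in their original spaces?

16481/44800

Favorable outcomes: !10 = 1334961.
Total outcomes: 10! = 3628800.
Probability = 1334961/3628800 = 16481/44800.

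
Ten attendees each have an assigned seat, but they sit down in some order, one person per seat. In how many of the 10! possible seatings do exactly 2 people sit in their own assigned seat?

667485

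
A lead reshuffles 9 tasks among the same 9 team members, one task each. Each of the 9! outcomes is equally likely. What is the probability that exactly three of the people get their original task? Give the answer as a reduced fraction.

53/864

Favorable outcomes: C(9,3)·!6 = 84·265 = 22260.
Total outcomes: 9! = 362880.
Probability = 22260/362880 = 53/864.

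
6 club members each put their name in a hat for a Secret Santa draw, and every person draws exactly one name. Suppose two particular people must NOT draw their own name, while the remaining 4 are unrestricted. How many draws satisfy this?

504

Let A_j be the event that the j-th constrained one is fixed. By inclusion-exclusion over the 2 events:
Σ_{j=0}^{2} (-1)^j C(2,j)(6-j)!
= C(2,0)·6! - C(2,1)·5! + C(2,2)·4!
= 720 - 240 + 24
= 504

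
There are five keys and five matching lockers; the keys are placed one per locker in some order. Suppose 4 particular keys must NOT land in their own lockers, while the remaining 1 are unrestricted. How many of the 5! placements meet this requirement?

53

Let A_j be the event that the j-th constrained one is fixed. By inclusion-exclusion over the 4 events:
Σ_{j=0}^{4} (-1)^j C(4,j)(5-j)!
= C(4,0)·5! - C(4,1)·4! + C(4,2)·3! - C(4,3)·2! + C(4,4)·1!
= 120 - 96 + 36 - 8 + 1
= 53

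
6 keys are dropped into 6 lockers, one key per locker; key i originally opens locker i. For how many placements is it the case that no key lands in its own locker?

Recurrence: !6 = 6·!5 + (-1)^6.
!6 = 6·44 + 1 = 265

265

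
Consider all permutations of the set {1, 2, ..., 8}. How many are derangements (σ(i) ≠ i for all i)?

!8 is the nearest integer to 8!/e.
8! = 40320, and 40320/e ≈ 14832.90, so !8 = 14833.

14833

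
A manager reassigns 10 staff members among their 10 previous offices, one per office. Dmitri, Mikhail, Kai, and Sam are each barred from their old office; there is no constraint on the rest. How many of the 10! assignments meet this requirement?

2399760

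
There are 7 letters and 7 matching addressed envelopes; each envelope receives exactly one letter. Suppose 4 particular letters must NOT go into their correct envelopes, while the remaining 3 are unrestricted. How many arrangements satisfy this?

Let A_j be the event that the j-th constrained one is fixed. By inclusion-exclusion over the 4 events:
Σ_{j=0}^{4} (-1)^j C(4,j)(7-j)!
= C(4,0)·7! - C(4,1)·6! + C(4,2)·5! - C(4,3)·4! + C(4,4)·3!
= 5040 - 2880 + 720 - 96 + 6
= 2790

2790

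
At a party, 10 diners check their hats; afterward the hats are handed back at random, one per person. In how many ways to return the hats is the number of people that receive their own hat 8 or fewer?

3628799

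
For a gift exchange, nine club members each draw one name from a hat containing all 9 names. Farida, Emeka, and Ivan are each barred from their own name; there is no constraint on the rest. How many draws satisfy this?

256320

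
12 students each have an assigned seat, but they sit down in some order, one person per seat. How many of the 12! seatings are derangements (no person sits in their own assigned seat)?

176214841

Recurrence: !12 = 11·(!11 + !10).
!12 = 11·(14684570 + 1334961) = 11·16019531 = 176214841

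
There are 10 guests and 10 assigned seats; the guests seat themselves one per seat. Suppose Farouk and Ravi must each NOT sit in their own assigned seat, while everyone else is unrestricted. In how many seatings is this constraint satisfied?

2943360

Inclusion-exclusion on the 2 forbidden self-matches:
Σ_{j=0}^{2} (-1)^j C(2,j)(10-j)!
= C(2,0)·10! - C(2,1)·9! + C(2,2)·8!
= 3628800 - 725760 + 40320
= 2943360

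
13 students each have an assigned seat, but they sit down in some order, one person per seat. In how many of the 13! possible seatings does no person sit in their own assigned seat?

2290792932

!13 is the nearest integer to 13!/e.
13! = 6227020800, and 6227020800/e ≈ 2290792932.07, so !13 = 2290792932.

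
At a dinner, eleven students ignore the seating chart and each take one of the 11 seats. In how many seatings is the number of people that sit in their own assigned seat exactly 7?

2970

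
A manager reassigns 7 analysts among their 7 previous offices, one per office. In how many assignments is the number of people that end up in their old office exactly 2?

Pick the 2 fixed positions: C(7,2) = 21 ways.
The other 5 form a derangement: !5 = 44.
Total: 21 × 44 = 924.

924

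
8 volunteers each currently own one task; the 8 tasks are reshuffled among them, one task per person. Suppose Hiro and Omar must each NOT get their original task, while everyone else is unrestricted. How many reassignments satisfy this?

30960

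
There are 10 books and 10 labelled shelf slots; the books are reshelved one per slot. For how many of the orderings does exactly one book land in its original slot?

Pick the single fixed position: C(10,1) = 10 ways.
The other 9 form a derangement: !9 = 133496.
Total: 10 × 133496 = 1334960.

1334960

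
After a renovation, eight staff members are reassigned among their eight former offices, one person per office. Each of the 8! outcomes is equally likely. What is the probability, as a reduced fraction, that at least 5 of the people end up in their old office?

47/13440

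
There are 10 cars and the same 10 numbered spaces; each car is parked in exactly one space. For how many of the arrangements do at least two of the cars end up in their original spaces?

958879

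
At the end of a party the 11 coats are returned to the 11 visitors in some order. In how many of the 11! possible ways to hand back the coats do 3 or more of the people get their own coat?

# with exactly i fixed is C(11,i)·!(11-i); sum over i=3..11:
  i=3: C(11,3)·!8 = 165·14833 = 2447445
  i=4: C(11,4)·!7 = 330·1854 = 611820
  i=5: C(11,5)·!6 = 462·265 = 122430
  i=6: C(11,6)·!5 = 462·44 = 20328
  i=7: C(11,7)·!4 = 330·9 = 2970
  i=8: C(11,8)·!3 = 165·2 = 330
  i=9: C(11,9)·!2 = 55·1 = 55
  i=10: C(11,10)·!1 = 11·0 = 0
  i=11: C(11,11)·!0 = 1·1 = 1
Total = 3205379.

3205379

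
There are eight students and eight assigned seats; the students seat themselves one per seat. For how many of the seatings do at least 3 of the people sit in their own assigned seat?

3235

Sum C(8,i)·!(8-i) for i = 3..8:
  i=3: C(8,3)·!5 = 56·44 = 2464
  i=4: C(8,4)·!4 = 70·9 = 630
  i=5: C(8,5)·!3 = 56·2 = 112
  i=6: C(8,6)·!2 = 28·1 = 28
  i=7: C(8,7)·!1 = 8·0 = 0
  i=8: C(8,8)·!0 = 1·1 = 1
Total = 3235.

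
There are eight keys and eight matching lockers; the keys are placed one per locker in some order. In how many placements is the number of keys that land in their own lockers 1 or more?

# with exactly i fixed is C(8,i)·!(8-i); sum over i=1..8:
  i=1: C(8,1)·!7 = 8·1854 = 14832
  i=2: C(8,2)·!6 = 28·265 = 7420
  i=3: C(8,3)·!5 = 56·44 = 2464
  i=4: C(8,4)·!4 = 70·9 = 630
  i=5: C(8,5)·!3 = 56·2 = 112
  i=6: C(8,6)·!2 = 28·1 = 28
  i=7: C(8,7)·!1 = 8·0 = 0
  i=8: C(8,8)·!0 = 1·1 = 1
Total = 25487.

25487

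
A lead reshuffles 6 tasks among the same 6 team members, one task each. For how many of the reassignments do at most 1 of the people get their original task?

529

# with exactly i fixed is C(6,i)·!(6-i); sum over i=0..1:
  i=0: C(6,0)·!6 = 1·265 = 265
  i=1: C(6,1)·!5 = 6·44 = 264
Total = 529.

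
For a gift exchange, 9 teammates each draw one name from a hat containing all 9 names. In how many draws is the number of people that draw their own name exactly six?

Choose which 6 of the 9 are fixed: C(9,6) = 84.
The remaining 3 must be deranged: !3 = 2.
Total: 84 × 2 = 168.

168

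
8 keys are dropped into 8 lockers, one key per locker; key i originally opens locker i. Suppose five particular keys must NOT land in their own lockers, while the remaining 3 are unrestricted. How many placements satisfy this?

Let A_j be the event that the j-th constrained one is fixed. By inclusion-exclusion over the 5 events:
Σ_{j=0}^{5} (-1)^j C(5,j)(8-j)!
= C(5,0)·8! - C(5,1)·7! + C(5,2)·6! - C(5,3)·5! + C(5,4)·4! - C(5,5)·3!
= 40320 - 25200 + 7200 - 1200 + 120 - 6
= 21234

21234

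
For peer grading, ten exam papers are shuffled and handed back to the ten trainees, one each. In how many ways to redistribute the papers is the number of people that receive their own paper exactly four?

55650

Choose which 4 of the 10 are fixed: C(10,4) = 210.
The other 6 form a derangement: !6 = 265.
Total: 210 × 265 = 55650.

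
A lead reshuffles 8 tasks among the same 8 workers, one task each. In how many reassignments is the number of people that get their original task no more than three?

39549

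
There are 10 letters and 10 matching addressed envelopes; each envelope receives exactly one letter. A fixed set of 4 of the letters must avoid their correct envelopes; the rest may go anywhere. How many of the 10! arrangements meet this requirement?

Inclusion-exclusion on the 4 forbidden self-matches:
Σ_{j=0}^{4} (-1)^j C(4,j)(10-j)!
= C(4,0)·10! - C(4,1)·9! + C(4,2)·8! - C(4,3)·7! + C(4,4)·6!
= 3628800 - 1451520 + 241920 - 20160 + 720
= 2399760

2399760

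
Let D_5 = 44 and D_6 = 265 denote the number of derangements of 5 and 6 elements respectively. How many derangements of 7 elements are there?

1854

D_7 = (7-1)·(D_6 + D_5) = 6·(265 + 44) = 6·309 = 1854.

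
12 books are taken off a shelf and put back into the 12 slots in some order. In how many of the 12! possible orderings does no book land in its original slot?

176214841

!12 is the nearest integer to 12!/e.
12! = 479001600, and 479001600/e ≈ 176214840.93, so !12 = 176214841.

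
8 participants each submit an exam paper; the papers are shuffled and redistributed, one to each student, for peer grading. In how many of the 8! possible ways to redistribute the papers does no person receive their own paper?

!8 is the nearest integer to 8!/e.
8! = 40320, and 40320/e ≈ 14832.90, so !8 = 14833.

14833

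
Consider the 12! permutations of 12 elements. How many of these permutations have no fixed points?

176214841

Use !n = (n-1)(!(n-1) + !(n-2)).
!12 = 11·(14684570 + 1334961) = 11·16019531 = 176214841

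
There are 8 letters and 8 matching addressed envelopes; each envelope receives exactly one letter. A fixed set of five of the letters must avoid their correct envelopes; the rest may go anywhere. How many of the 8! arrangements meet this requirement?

21234

Inclusion-exclusion on the 5 forbidden self-matches:
Σ_{j=0}^{5} (-1)^j C(5,j)(8-j)!
= C(5,0)·8! - C(5,1)·7! + C(5,2)·6! - C(5,3)·5! + C(5,4)·4! - C(5,5)·3!
= 40320 - 25200 + 7200 - 1200 + 120 - 6
= 21234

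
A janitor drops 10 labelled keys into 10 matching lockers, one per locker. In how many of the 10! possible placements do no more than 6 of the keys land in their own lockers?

3628514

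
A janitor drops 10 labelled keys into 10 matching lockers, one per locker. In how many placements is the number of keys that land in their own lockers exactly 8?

45

Pick the 8 fixed positions: C(10,8) = 45 ways.
The remaining 2 must be deranged: !2 = 1.
Total: 45 × 1 = 45.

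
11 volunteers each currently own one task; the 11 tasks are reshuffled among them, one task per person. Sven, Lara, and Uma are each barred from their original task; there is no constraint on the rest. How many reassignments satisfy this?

30078720

Let A_j be the event that the j-th constrained one is fixed. By inclusion-exclusion over the 3 events:
Σ_{j=0}^{3} (-1)^j C(3,j)(11-j)!
= C(3,0)·11! - C(3,1)·10! + C(3,2)·9! - C(3,3)·8!
= 39916800 - 10886400 + 1088640 - 40320
= 30078720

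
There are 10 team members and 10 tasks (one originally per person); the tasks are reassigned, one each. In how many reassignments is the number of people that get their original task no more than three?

# with exactly i fixed is C(10,i)·!(10-i); sum over i=0..3:
  i=0: C(10,0)·!10 = 1·1334961 = 1334961
  i=1: C(10,1)·!9 = 10·133496 = 1334960
  i=2: C(10,2)·!8 = 45·14833 = 667485
  i=3: C(10,3)·!7 = 120·1854 = 222480
Total = 3559886.

3559886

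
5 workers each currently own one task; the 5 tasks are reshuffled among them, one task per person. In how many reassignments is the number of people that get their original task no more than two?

109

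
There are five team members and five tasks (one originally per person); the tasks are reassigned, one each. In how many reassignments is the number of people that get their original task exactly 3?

10

Pick the 3 fixed positions: C(5,3) = 10 ways.
The remaining 2 must be deranged: !2 = 1.
Total: 10 × 1 = 10.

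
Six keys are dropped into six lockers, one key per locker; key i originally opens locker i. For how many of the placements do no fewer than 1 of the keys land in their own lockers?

455

Sum C(6,i)·!(6-i) for i = 1..6:
  i=1: C(6,1)·!5 = 6·44 = 264
  i=2: C(6,2)·!4 = 15·9 = 135
  i=3: C(6,3)·!3 = 20·2 = 40
  i=4: C(6,4)·!2 = 15·1 = 15
  i=5: C(6,5)·!1 = 6·0 = 0
  i=6: C(6,6)·!0 = 1·1 = 1
Total = 455.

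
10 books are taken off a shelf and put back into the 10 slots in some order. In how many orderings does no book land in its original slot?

!10 is the nearest integer to 10!/e.
10! = 3628800, and 3628800/e ≈ 1334960.92, so !10 = 1334961.

1334961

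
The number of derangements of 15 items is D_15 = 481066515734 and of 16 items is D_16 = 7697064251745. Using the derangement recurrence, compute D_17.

130850092279664

D_17 = (17-1)·(D_16 + D_15) = 16·(7697064251745 + 481066515734) = 16·8178130767479 = 130850092279664.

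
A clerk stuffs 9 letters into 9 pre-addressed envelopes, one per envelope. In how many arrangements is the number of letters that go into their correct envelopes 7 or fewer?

Sum C(9,i)·!(9-i) for i = 0..7:
  i=0: C(9,0)·!9 = 1·133496 = 133496
  i=1: C(9,1)·!8 = 9·14833 = 133497
  i=2: C(9,2)·!7 = 36·1854 = 66744
  i=3: C(9,3)·!6 = 84·265 = 22260
  i=4: C(9,4)·!5 = 126·44 = 5544
  i=5: C(9,5)·!4 = 126·9 = 1134
  i=6: C(9,6)·!3 = 84·2 = 168
  i=7: C(9,7)·!2 = 36·1 = 36
Total = 362879.

362879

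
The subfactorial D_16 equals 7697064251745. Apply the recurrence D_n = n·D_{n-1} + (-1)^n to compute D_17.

D_17 = 17·7697064251745 - 1 = 130850092279664.

130850092279664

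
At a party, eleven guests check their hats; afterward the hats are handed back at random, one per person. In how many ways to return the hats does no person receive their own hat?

14684570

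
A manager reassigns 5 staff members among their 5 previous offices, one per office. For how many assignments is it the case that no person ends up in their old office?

!5 is the nearest integer to 5!/e.
5! = 120, and 120/e ≈ 44.15, so !5 = 44.

44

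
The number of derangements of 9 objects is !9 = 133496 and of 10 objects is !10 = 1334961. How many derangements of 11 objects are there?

!11 = (11-1)·(!10 + !9) = 10·(1334961 + 133496) = 10·1468457 = 14684570.

14684570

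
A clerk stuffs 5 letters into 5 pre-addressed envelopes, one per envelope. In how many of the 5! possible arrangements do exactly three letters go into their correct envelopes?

10

Pick the 3 fixed positions: C(5,3) = 10 ways.
The remaining 2 must be deranged: !2 = 1.
Total: 10 × 1 = 10.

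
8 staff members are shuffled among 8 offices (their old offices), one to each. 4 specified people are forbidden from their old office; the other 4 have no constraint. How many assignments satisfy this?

Inclusion-exclusion on the 4 forbidden self-matches:
Σ_{j=0}^{4} (-1)^j C(4,j)(8-j)!
= C(4,0)·8! - C(4,1)·7! + C(4,2)·6! - C(4,3)·5! + C(4,4)·4!
= 40320 - 20160 + 4320 - 480 + 24
= 24024

24024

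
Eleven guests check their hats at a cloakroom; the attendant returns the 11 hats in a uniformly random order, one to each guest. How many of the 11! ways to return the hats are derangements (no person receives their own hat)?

14684570

!11 is the nearest integer to 11!/e.
11! = 39916800, and 39916800/e ≈ 14684570.08, so !11 = 14684570.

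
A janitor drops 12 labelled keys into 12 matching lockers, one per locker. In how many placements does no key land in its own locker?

176214841

Recurrence: !12 = 11·(!11 + !10).
!12 = 11·(14684570 + 1334961) = 11·16019531 = 176214841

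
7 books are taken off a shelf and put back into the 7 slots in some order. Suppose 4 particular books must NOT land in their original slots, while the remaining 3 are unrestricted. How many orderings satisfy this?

Let A_j be the event that the j-th constrained one is fixed. By inclusion-exclusion over the 4 events:
Σ_{j=0}^{4} (-1)^j C(4,j)(7-j)!
= C(4,0)·7! - C(4,1)·6! + C(4,2)·5! - C(4,3)·4! + C(4,4)·3!
= 5040 - 2880 + 720 - 96 + 6
= 2790

2790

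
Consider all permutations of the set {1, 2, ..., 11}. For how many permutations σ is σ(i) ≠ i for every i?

!11 = 11! · Σ_{k=0}^{11} (-1)^k/k!
= 11! - 11!/1! + 11!/2! - 11!/3! + 11!/4! - 11!/5! + 11!/6! - 11!/7! + 11!/8! - 11!/9! + 11!/10! - 11!/11!
= 39916800 - 39916800 + 19958400 - 6652800 + 1663200 - 332640 + 55440 - 7920 + 990 - 110 + 11 - 1
= 14684570

14684570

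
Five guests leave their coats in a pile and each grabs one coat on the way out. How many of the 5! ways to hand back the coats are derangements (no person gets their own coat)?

44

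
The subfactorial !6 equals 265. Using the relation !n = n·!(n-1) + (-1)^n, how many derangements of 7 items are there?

1854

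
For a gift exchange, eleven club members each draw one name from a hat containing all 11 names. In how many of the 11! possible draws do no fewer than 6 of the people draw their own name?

Sum C(11,i)·!(11-i) for i = 6..11:
  i=6: C(11,6)·!5 = 462·44 = 20328
  i=7: C(11,7)·!4 = 330·9 = 2970
  i=8: C(11,8)·!3 = 165·2 = 330
  i=9: C(11,9)·!2 = 55·1 = 55
  i=10: C(11,10)·!1 = 11·0 = 0
  i=11: C(11,11)·!0 = 1·1 = 1
Total = 23684.

23684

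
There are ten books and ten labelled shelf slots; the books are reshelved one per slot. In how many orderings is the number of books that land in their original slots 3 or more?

291394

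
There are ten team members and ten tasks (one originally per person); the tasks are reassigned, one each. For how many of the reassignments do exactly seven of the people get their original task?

240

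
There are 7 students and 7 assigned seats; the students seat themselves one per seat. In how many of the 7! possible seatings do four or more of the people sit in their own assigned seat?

# with exactly i fixed is C(7,i)·!(7-i); sum over i=4..7:
  i=4: C(7,4)·!3 = 35·2 = 70
  i=5: C(7,5)·!2 = 21·1 = 21
  i=6: C(7,6)·!1 = 7·0 = 0
  i=7: C(7,7)·!0 = 1·1 = 1
Total = 92.

92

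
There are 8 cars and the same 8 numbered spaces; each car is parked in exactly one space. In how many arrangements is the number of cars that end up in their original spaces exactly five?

Pick the 5 fixed positions: C(8,5) = 56 ways.
The other 3 form a derangement: !3 = 2.
Total: 56 × 2 = 112.

112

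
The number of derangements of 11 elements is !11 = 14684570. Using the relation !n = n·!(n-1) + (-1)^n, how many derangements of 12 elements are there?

!12 = 12·14684570 + 1 = 176214841.

176214841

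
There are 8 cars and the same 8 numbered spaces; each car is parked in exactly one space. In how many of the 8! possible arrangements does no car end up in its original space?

14833

Recurrence: !8 = 8·!7 + (-1)^8.
!8 = 8·1854 + 1 = 14833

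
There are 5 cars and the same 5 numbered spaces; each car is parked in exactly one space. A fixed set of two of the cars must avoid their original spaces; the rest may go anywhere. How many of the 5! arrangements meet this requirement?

78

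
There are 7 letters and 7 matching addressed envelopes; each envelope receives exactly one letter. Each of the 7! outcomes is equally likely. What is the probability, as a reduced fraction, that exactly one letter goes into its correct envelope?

53/144

Favorable outcomes: C(7,1)·!6 = 7·265 = 1855.
Total outcomes: 7! = 5040.
Probability = 1855/5040 = 53/144.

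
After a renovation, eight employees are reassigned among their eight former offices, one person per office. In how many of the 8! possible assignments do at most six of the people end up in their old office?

40319

Sum C(8,i)·!(8-i) for i = 0..6:
  i=0: C(8,0)·!8 = 1·14833 = 14833
  i=1: C(8,1)·!7 = 8·1854 = 14832
  i=2: C(8,2)·!6 = 28·265 = 7420
  i=3: C(8,3)·!5 = 56·44 = 2464
  i=4: C(8,4)·!4 = 70·9 = 630
  i=5: C(8,5)·!3 = 56·2 = 112
  i=6: C(8,6)·!2 = 28·1 = 28
Total = 40319.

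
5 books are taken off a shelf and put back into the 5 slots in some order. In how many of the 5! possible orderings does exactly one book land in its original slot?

45

Pick the single fixed position: C(5,1) = 5 ways.
The other 4 form a derangement: !4 = 9.
Total: 5 × 9 = 45.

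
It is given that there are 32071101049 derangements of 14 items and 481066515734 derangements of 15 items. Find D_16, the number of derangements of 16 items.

7697064251745

D_16 = (16-1)·(D_15 + D_14) = 15·(481066515734 + 32071101049) = 15·513137616783 = 7697064251745.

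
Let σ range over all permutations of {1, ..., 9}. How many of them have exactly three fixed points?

Choose which 3 of the 9 are fixed: C(9,3) = 84.
The other 6 form a derangement: !6 = 265.
Total: 84 × 265 = 22260.

22260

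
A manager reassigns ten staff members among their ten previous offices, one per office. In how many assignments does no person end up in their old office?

1334961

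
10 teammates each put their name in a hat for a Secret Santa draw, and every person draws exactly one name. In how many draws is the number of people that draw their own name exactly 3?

222480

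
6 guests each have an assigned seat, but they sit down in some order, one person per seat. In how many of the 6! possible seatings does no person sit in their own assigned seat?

By inclusion-exclusion, !6 = Σ (-1)^k · 6!/k! for k=0..6
= 6! - 6!/1! + 6!/2! - 6!/3! + 6!/4! - 6!/5! + 6!/6!
= 720 - 720 + 360 - 120 + 30 - 6 + 1
= 265

265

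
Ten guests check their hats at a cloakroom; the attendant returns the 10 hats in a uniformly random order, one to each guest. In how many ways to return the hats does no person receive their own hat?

!10 = 10! · Σ_{k=0}^{10} (-1)^k/k!
= 10! - 10!/1! + 10!/2! - 10!/3! + 10!/4! - 10!/5! + 10!/6! - 10!/7! + 10!/8! - 10!/9! + 10!/10!
= 3628800 - 3628800 + 1814400 - 604800 + 151200 - 30240 + 5040 - 720 + 90 - 10 + 1
= 1334961

1334961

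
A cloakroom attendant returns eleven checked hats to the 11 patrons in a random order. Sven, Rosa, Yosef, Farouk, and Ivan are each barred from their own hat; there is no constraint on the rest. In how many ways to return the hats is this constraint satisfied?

Let A_j be the event that the j-th constrained one is fixed. By inclusion-exclusion over the 5 events:
Σ_{j=0}^{5} (-1)^j C(5,j)(11-j)!
= C(5,0)·11! - C(5,1)·10! + C(5,2)·9! - C(5,3)·8! + C(5,4)·7! - C(5,5)·6!
= 39916800 - 18144000 + 3628800 - 403200 + 25200 - 720
= 25022880

25022880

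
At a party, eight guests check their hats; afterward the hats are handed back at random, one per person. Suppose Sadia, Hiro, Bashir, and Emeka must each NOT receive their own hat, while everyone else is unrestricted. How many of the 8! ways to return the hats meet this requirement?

24024

Inclusion-exclusion on the 4 forbidden self-matches:
Σ_{j=0}^{4} (-1)^j C(4,j)(8-j)!
= C(4,0)·8! - C(4,1)·7! + C(4,2)·6! - C(4,3)·5! + C(4,4)·4!
= 40320 - 20160 + 4320 - 480 + 24
= 24024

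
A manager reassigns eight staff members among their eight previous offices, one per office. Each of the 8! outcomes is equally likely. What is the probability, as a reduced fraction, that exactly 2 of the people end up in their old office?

53/288

Favorable outcomes: C(8,2)·!6 = 28·265 = 7420.
Total outcomes: 8! = 40320.
Probability = 7420/40320 = 53/288.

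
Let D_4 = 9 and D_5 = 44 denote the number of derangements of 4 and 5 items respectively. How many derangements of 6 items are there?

265

D_6 = (6-1)·(D_5 + D_4) = 5·(44 + 9) = 5·53 = 265.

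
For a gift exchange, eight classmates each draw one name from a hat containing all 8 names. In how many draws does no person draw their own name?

14833

The number of derangements of 8 is !8 = Σ_{k=0}^{8} (-1)^k·8!/k!
= 8! - 8!/1! + 8!/2! - 8!/3! + 8!/4! - 8!/5! + 8!/6! - 8!/7! + 8!/8!
= 40320 - 40320 + 20160 - 6720 + 1680 - 336 + 56 - 8 + 1
= 14833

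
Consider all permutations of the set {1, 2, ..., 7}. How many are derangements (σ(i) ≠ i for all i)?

1854

By inclusion-exclusion, !7 = Σ (-1)^k · 7!/k! for k=0..7
= 7! - 7!/1! + 7!/2! - 7!/3! + 7!/4! - 7!/5! + 7!/6! - 7!/7!
= 5040 - 5040 + 2520 - 840 + 210 - 42 + 7 - 1
= 1854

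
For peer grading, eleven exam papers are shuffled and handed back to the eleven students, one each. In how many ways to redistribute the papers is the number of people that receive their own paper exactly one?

Pick the single fixed position: C(11,1) = 11 ways.
The other 10 form a derangement: !10 = 1334961.
Total: 11 × 1334961 = 14684571.

14684571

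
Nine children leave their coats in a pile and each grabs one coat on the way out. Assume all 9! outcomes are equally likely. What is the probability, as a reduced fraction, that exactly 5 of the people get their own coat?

Favorable outcomes: C(9,5)·!4 = 126·9 = 1134.
Total outcomes: 9! = 362880.
Probability = 1134/362880 = 1/320.

1/320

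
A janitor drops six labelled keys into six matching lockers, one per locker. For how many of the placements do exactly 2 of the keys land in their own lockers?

Pick the 2 fixed positions: C(6,2) = 15 ways.
The other 4 form a derangement: !4 = 9.
Total: 15 × 9 = 135.

135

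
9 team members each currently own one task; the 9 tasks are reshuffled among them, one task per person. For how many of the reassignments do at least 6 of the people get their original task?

Sum C(9,i)·!(9-i) for i = 6..9:
  i=6: C(9,6)·!3 = 84·2 = 168
  i=7: C(9,7)·!2 = 36·1 = 36
  i=8: C(9,8)·!1 = 9·0 = 0
  i=9: C(9,9)·!0 = 1·1 = 1
Total = 205.

205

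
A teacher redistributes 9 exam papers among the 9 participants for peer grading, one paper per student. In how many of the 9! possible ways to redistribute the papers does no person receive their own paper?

!9 is the nearest integer to 9!/e.
9! = 362880, and 362880/e ≈ 133496.09, so !9 = 133496.

133496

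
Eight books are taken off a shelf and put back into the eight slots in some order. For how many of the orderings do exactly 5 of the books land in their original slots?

Pick the 5 fixed positions: C(8,5) = 56 ways.
The remaining 3 must be deranged: !3 = 2.
Total: 56 × 2 = 112.

112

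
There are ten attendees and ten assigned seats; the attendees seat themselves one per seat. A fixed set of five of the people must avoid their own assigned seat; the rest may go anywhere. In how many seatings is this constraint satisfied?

Inclusion-exclusion on the 5 forbidden self-matches:
Σ_{j=0}^{5} (-1)^j C(5,j)(10-j)!
= C(5,0)·10! - C(5,1)·9! + C(5,2)·8! - C(5,3)·7! + C(5,4)·6! - C(5,5)·5!
= 3628800 - 1814400 + 403200 - 50400 + 3600 - 120
= 2170680

2170680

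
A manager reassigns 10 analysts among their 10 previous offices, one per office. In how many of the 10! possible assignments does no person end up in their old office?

The subfactorial !10 = [10!/e] (nearest integer).
10! = 3628800, and 3628800/e ≈ 1334960.92, so !10 = 1334961.

1334961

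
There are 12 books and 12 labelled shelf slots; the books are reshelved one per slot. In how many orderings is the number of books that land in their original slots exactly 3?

29369120

Pick the 3 fixed positions: C(12,3) = 220 ways.
The remaining 9 must be deranged: !9 = 133496.
Total: 220 × 133496 = 29369120.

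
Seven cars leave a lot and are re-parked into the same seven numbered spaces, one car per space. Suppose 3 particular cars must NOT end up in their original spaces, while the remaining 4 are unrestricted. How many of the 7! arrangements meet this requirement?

Let A_j be the event that the j-th constrained one is fixed. By inclusion-exclusion over the 3 events:
Σ_{j=0}^{3} (-1)^j C(3,j)(7-j)!
= C(3,0)·7! - C(3,1)·6! + C(3,2)·5! - C(3,3)·4!
= 5040 - 2160 + 360 - 24
= 3216

3216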